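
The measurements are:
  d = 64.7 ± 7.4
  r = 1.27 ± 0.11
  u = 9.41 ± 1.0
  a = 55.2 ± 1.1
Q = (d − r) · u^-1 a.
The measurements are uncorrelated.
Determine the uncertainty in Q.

59.2

Let w = d − r = 63.4. δw = √(δd² + δr²) = √(54.8 + 0.0121) = 7.40, so δw/w = 0.117.
Q is then a monomial in w, u, a:
δQ/Q = √((δw/w)² + (-1·δu/u)² + (1·δa/a)²) = √(0.0136 + 0.0113 + 0.000397) = 0.159
Q = 372, so δQ = 0.159 × 372 = 59.2.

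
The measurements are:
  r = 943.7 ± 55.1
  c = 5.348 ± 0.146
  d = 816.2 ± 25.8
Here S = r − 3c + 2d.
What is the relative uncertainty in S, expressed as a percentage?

2.95%

S is a linear combination, so absolute uncertainties add in quadrature:
  (δr)² = 3040;  (3·δc)² = 0.192;  (2·δd)² = 2660
δS = √(5700) = 75.5
S = 2560, so δS/S = 75.5/2560 = 0.0295.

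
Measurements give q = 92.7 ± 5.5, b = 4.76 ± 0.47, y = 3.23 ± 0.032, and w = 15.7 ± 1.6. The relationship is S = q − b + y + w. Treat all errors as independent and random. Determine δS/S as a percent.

5.38%

For a sum/difference, combine absolute errors in quadrature:
  (δq)² = 30.2;  (δb)² = 0.221;  (δy)² = 0.00102;  (δw)² = 2.56
δS = √(33.0) = 5.75
S = 107, so δS/S = 5.75/107 = 0.0538.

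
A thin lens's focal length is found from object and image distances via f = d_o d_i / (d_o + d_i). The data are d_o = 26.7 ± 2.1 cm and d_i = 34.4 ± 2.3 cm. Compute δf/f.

0.0531

∂f/∂d_o = (d_i/(d_o+d_i))² = 0.317;  ∂f/∂d_i = (d_o/(d_o+d_i))² = 0.191
δf = √((∂f/∂d_o · δd_o)² + (∂f/∂d_i · δd_i)²) = √(0.443 + 0.193) = 0.798 cm
f = 15.0 cm, so δf/f = 0.798/15.0 = 0.0531.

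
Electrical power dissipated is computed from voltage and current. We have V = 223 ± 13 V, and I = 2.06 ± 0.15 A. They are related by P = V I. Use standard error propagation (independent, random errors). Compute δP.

42.8 W

P is a product of powers, so relative uncertainties combine in quadrature:
  (1·δV/V)² = (1×0.0583)² = 0.00340;  (1·δI/I)² = (1×0.0728)² = 0.00530
δP/P = √(0.00870) = 0.0933
P = 459 W, so δP = 0.0933 × 459 = 42.8 W.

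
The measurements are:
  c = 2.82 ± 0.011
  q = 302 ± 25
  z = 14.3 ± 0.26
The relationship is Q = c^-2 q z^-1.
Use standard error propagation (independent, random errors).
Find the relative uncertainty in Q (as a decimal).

0.0851

For a monomial Q ∝ c^-2, q, z^-1, fractional errors add in quadrature:
  (-2·δc/c)² = (-2×0.00390)² = 6.09e-05;  (1·δq/q)² = (1×0.0828)² = 0.00685;  (-1·δz/z)² = (-1×0.0182)² = 0.000331
δQ/Q = √(0.00724) = 0.0851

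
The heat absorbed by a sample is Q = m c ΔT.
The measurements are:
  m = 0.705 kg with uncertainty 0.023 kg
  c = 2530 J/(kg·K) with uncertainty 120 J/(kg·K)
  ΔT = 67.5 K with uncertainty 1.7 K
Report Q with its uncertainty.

(1.20 ± 0.0757) × 10^5 J

Each factor contributes (exponent × relative error)² to (δQ/Q)²:
  (1·δm/m)² = (1×0.0326)² = 0.00106;  (1·δc/c)² = (1×0.0474)² = 0.00225;  (1·δΔT/ΔT)² = (1×0.0252)² = 0.000634
δQ/Q = √(0.00395) = 0.0628
Q = 1.2e+05 J, so δQ = 0.0628 × 1.2e+05 = 7570 J.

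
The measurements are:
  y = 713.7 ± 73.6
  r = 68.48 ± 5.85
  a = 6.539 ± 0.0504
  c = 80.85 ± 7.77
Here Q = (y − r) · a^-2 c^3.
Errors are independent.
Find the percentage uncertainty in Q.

31.1%

Let u = y − r = 645.2. δu = √(δy² + δr²) = √(5420 + 34.2) = 73.8, so δu/u = 0.114.
Q is then a monomial in u, a, c:
δQ/Q = √((δu/u)² + (-2·δa/a)² + (3·δc/c)²) = √(0.0131 + 0.000238 + 0.0831) = 0.311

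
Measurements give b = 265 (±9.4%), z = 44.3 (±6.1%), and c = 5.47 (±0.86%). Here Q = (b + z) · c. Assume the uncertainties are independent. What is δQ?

Let u = b + z = 309. δu = √(δb² + δz²) = √(621 + 7.30) = 25.1, so δu/u = 0.0810.
Q is then a monomial in u, c:
δQ/Q = √((δu/u)² + (1·δc/c)²) = √(0.00656 + 7.4e-05) = 0.0815
Q = 1690, so δQ = 0.0815 × 1690 = 138.

138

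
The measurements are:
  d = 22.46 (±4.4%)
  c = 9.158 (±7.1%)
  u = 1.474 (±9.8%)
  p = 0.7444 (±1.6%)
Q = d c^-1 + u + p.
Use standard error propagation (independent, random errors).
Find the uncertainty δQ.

Let w = d·c^-1 = 2.453. δw/w = √((1·δd/d)² + (-1·δc/c)²) = √(0.00194 + 0.00504) = 0.0835, so δw = 0.205.
Q = w + u + p: δQ = √(δw² + δu² + δp²) = √(0.0420 + 0.0209 + 0.000142) = 0.251

0.251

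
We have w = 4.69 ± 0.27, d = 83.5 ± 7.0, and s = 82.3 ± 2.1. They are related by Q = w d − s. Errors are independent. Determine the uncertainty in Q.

Let p = w·d = 392. δp/p = √((1·δw/w)² + (1·δd/d)²) = √(0.00331 + 0.00703) = 0.102, so δp = 39.8.
Q = p − s: δQ = √(δp² + δs²) = √(1590 + 4.41) = 39.9

39.9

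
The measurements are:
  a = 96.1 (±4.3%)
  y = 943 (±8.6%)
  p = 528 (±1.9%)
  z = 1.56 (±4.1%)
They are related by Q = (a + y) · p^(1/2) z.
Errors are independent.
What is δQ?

3310

Let u = a + y = 1040. δu = √(δa² + δy²) = √(17.1 + 6580) = 81.2, so δu/u = 0.0781.
Q is then a monomial in u, p, z:
δQ/Q = √((δu/u)² + (½·δp/p)² + (1·δz/z)²) = √(0.00611 + 9.02e-05 + 0.00168) = 0.0888
Q = 37200, so δQ = 0.0888 × 37200 = 3310.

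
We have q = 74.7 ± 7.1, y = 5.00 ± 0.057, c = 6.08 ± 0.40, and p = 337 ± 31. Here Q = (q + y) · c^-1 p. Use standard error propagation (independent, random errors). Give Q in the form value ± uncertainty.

Let u = q + y = 79.7. δu = √(δq² + δy²) = √(50.4 + 0.00325) = 7.10, so δu/u = 0.0891.
Q is then a monomial in u, c, p:
δQ/Q = √((δu/u)² + (-1·δc/c)² + (1·δp/p)²) = √(0.00794 + 0.00433 + 0.00846) = 0.144
Q = 4420, so δQ = 0.144 × 4420 = 636.

4420 ± 636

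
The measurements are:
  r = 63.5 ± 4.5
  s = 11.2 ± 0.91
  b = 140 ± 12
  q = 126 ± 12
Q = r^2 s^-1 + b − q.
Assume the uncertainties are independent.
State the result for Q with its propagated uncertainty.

Let p = r^2·s^-1 = 360. δp/p = √((2·δr/r)² + (-1·δs/s)²) = √(0.0201 + 0.00660) = 0.163, so δp = 58.8.
Q = p + b − q: δQ = √(δp² + δb² + δq²) = √(3460 + 144 + 144) = 61.2
Q = 374.

374 ± 61.2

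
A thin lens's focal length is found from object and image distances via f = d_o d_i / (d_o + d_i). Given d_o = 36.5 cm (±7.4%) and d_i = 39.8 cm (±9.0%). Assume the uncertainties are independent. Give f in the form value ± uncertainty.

∂f/∂d_o = (d_i/(d_o+d_i))² = 0.272;  ∂f/∂d_i = (d_o/(d_o+d_i))² = 0.229
δf = √((∂f/∂d_o · δd_o)² + (∂f/∂d_i · δd_i)²) = √(0.540 + 0.672) = 1.10 cm
f = 19.0 cm.

19.0 ± 1.10 cm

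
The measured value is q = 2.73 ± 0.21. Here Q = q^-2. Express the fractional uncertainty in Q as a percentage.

15.4%

Q ∝ q^-2, so δQ/Q = |-2| · δq/q = 2 × 0.0769 = 0.154.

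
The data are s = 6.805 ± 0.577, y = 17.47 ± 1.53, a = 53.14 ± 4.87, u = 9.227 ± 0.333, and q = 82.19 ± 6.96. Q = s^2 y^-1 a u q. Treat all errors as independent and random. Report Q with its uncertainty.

For a monomial Q ∝ s^2, y^-1, a, u, q, fractional errors add in quadrature:
  (2·δs/s)² = (2×0.0848)² = 0.0288;  (-1·δy/y)² = (-1×0.0876)² = 0.00767;  (1·δa/a)² = (1×0.0916)² = 0.00840;  (1·δu/u)² = (1×0.0361)² = 0.00130;  (1·δq/q)² = (1×0.0847)² = 0.00717
δQ/Q = √(0.0533) = 0.231
Q = 106800, so δQ = 0.231 × 106800 = 24700.

106800 ± 24700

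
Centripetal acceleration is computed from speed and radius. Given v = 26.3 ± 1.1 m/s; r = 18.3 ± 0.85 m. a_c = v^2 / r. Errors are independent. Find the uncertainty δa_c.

3.62 m/s^2

Products/powers → add relative errors in quadrature, weighted by exponent:
  (2·δv/v)² = (2×0.0418)² = 0.00700;  (-1·δr/r)² = (-1×0.0464)² = 0.00216
δa_c/a_c = √(0.00915) = 0.0957
a_c = 37.8 m/s^2, so δa_c = 0.0957 × 37.8 = 3.62 m/s^2.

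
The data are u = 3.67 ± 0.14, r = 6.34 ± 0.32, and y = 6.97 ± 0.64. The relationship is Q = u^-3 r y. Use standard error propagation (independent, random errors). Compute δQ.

0.139

Relative error in a monomial: (δQ/Q)² = Σ (nᵢ · δxᵢ/xᵢ)².
  (-3·δu/u)² = (-3×0.0381)² = 0.0131;  (1·δr/r)² = (1×0.0505)² = 0.00255;  (1·δy/y)² = (1×0.0918)² = 0.00843
δQ/Q = √(0.0241) = 0.155
Q = 0.894, so δQ = 0.155 × 0.894 = 0.139.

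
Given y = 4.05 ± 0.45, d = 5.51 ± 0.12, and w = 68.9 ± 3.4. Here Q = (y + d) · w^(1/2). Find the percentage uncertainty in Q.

5.46%

Let u = y + d = 9.56. δu = √(δy² + δd²) = √(0.203 + 0.0144) = 0.466, so δu/u = 0.0487.
Q is then a monomial in u, w:
δQ/Q = √((δu/u)² + (½·δw/w)²) = √(0.00237 + 0.000609) = 0.0546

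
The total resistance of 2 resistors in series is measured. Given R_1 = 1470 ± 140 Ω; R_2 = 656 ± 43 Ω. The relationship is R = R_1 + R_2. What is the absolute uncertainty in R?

Each term contributes (cᵢ δxᵢ)² to (δR)²:
  (δR_1)² = 19600;  (δR_2)² = 1850
δR = √(21400) = 146 Ω

146 Ω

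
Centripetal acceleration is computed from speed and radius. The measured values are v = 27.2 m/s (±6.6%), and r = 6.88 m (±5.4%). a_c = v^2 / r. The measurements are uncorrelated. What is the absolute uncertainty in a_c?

15.3 m/s^2

For a monomial a_c ∝ v^2, r^-1, fractional errors add in quadrature:
  (2·δv/v)² = (2×0.0660)² = 0.0174;  (-1·δr/r)² = (-1×0.0540)² = 0.00292
δa_c/a_c = √(0.0203) = 0.143
a_c = 108 m/s^2, so δa_c = 0.143 × 108 = 15.3 m/s^2.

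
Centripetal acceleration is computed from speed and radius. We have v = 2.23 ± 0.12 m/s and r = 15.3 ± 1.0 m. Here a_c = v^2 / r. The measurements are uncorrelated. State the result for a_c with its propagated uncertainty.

0.325 ± 0.0409 m/s^2

Each factor contributes (exponent × relative error)² to (δa_c/a_c)²:
  (2·δv/v)² = (2×0.0538)² = 0.0116;  (-1·δr/r)² = (-1×0.0654)² = 0.00427
δa_c/a_c = √(0.0159) = 0.126
a_c = 0.325 m/s^2, so δa_c = 0.126 × 0.325 = 0.0409 m/s^2.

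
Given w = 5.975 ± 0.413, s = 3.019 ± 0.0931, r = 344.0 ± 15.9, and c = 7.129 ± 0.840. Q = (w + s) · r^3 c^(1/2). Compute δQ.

1.54e+08

Let u = w + s = 8.994. δu = √(δw² + δs²) = √(0.171 + 0.00867) = 0.423, so δu/u = 0.0471.
Q is then a monomial in u, r, c:
δQ/Q = √((δu/u)² + (3·δr/r)² + (½·δc/c)²) = √(0.00222 + 0.0192 + 0.00347) = 0.158
Q = 9.776e+08, so δQ = 0.158 × 9.776e+08 = 1.54e+08.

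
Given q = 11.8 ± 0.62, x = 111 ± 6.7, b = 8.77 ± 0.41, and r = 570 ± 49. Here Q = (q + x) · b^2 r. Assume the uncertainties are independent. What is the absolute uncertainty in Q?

7.45e+05

Let u = q + x = 123. δu = √(δq² + δx²) = √(0.384 + 44.9) = 6.73, so δu/u = 0.0548.
Q is then a monomial in u, b, r:
δQ/Q = √((δu/u)² + (2·δb/b)² + (1·δr/r)²) = √(0.00300 + 0.00874 + 0.00739) = 0.138
Q = 5.38e+06, so δQ = 0.138 × 5.38e+06 = 7.45e+05.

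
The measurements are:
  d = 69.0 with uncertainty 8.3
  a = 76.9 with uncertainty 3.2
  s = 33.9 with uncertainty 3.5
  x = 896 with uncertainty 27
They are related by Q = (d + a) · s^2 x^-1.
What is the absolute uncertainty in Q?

40.7

Let u = d + a = 146. δu = √(δd² + δa²) = √(68.9 + 10.2) = 8.90, so δu/u = 0.0610.
Q is then a monomial in u, s, x:
δQ/Q = √((δu/u)² + (2·δs/s)² + (-1·δx/x)²) = √(0.00372 + 0.0426 + 0.000908) = 0.217
Q = 187, so δQ = 0.217 × 187 = 40.7.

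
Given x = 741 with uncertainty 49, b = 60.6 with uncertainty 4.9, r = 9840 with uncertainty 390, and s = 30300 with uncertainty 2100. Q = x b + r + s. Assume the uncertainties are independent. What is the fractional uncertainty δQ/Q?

0.0606

Let p = x·b = 44900. δp/p = √((1·δx/x)² + (1·δb/b)²) = √(0.00437 + 0.00654) = 0.104, so δp = 4690.
Q = p + r + s: δQ = √(δp² + δr² + δs²) = √(2.2e+07 + 1.52e+05 + 4.41e+06) = 5150
Q = 85000, so δQ/Q = 5150/85000 = 0.0606.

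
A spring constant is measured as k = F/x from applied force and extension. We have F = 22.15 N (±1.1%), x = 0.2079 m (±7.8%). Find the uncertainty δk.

8.39 N/m

Products/powers → add relative errors in quadrature, weighted by exponent:
  (1·δF/F)² = (1×0.0110)² = 0.000121;  (-1·δx/x)² = (-1×0.0780)² = 0.00608
δk/k = √(0.00621) = 0.0788
k = 106.5 N/m, so δk = 0.0788 × 106.5 = 8.39 N/m.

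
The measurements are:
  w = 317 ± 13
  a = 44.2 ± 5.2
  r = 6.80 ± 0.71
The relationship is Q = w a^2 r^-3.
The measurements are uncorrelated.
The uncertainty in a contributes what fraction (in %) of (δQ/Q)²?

(δQ/Q)² = (1·δw/w)² + (2·δa/a)² + (-3·δr/r)²
  w term: (1×0.0410)² = 0.00168
  a term: (2×0.118)² = 0.0554
  r term: (-3×0.104)² = 0.0981
Total = 0.155. Share from a = 0.0554/0.155 = 0.357.

35.7%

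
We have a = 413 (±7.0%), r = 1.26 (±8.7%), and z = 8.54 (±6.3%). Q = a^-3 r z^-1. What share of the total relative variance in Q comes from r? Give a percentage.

13.6%

(δQ/Q)² = (-3·δa/a)² + (1·δr/r)² + (-1·δz/z)²
  a term: (-3×0.0700)² = 0.0441
  r term: (1×0.0870)² = 0.00757
  z term: (-1×0.0630)² = 0.00397
Total = 0.0556. Share from r = 0.00757/0.0556 = 0.136.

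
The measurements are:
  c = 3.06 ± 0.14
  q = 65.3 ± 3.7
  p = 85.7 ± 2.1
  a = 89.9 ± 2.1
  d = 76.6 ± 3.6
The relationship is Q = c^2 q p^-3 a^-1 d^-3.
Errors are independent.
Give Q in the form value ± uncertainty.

(2.40 ± 0.465) × 10^-11

Since Q is a product/quotient, work with relative uncertainties:
  (2·δc/c)² = (2×0.0458)² = 0.00837;  (1·δq/q)² = (1×0.0567)² = 0.00321;  (-3·δp/p)² = (-3×0.0245)² = 0.00540;  (-1·δa/a)² = (-1×0.0234)² = 0.000546;  (-3·δd/d)² = (-3×0.0470)² = 0.0199
δQ/Q = √(0.0374) = 0.193
Q = 2.4e-11, so δQ = 0.193 × 2.4e-11 = 4.65e-12.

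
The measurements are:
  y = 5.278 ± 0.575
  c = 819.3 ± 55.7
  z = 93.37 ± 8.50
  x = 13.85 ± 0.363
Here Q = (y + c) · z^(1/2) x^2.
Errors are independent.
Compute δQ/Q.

0.0969

Let u = y + c = 824.6. δu = √(δy² + δc²) = √(0.331 + 3100) = 55.7, so δu/u = 0.0676.
Q is then a monomial in u, z, x:
δQ/Q = √((δu/u)² + (½·δz/z)² + (2·δx/x)²) = √(0.00456 + 0.00207 + 0.00275) = 0.0969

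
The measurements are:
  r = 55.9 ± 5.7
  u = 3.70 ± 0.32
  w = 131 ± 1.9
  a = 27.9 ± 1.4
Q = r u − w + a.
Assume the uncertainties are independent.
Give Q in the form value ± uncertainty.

104 ± 27.8

Let p = r·u = 207. δp/p = √((1·δr/r)² + (1·δu/u)²) = √(0.0104 + 0.00748) = 0.134, so δp = 27.7.
Q = p − w + a: δQ = √(δp² + δw² + δa²) = √(765 + 3.61 + 1.96) = 27.8
Q = 104.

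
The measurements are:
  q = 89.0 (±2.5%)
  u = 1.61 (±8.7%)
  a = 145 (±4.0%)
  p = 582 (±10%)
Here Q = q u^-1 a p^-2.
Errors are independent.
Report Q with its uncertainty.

0.0237 ± 0.00528

Since Q is a product/quotient, work with relative uncertainties:
  (1·δq/q)² = (1×0.0250)² = 0.000625;  (-1·δu/u)² = (-1×0.0870)² = 0.00757;  (1·δa/a)² = (1×0.0400)² = 0.00160;  (-2·δp/p)² = (-2×0.100)² = 0.0400
δQ/Q = √(0.0498) = 0.223
Q = 0.0237, so δQ = 0.223 × 0.0237 = 0.00528.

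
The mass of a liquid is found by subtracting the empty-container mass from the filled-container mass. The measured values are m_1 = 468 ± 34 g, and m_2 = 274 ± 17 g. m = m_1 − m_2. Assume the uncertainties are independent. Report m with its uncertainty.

194 ± 38.0 g

Each term contributes (cᵢ δxᵢ)² to (δm)²:
  (δm_1)² = 1160;  (δm_2)² = 289
δm = √(1440) = 38.0 g
m = 194 g.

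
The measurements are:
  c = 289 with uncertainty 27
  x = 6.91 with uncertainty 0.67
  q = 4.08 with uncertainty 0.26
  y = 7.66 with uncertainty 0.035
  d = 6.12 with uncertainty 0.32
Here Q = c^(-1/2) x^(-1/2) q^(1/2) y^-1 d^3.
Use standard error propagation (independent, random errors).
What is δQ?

0.235

For a monomial Q ∝ c^(-1/2), x^(-1/2), q^(1/2), y^-1, d^3, fractional errors add in quadrature:
  (−½·δc/c)² = (-0.5×0.0934)² = 0.00218;  (−½·δx/x)² = (-0.5×0.0970)² = 0.00235;  (½·δq/q)² = (0.5×0.0637)² = 0.00102;  (-1·δy/y)² = (-1×0.00457)² = 2.09e-05;  (3·δd/d)² = (3×0.0523)² = 0.0246
δQ/Q = √(0.0302) = 0.174
Q = 1.35, so δQ = 0.174 × 1.35 = 0.235.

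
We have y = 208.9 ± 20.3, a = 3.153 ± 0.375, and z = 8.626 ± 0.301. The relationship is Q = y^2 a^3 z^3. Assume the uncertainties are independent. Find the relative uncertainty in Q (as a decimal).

Relative error in a monomial: (δQ/Q)² = Σ (nᵢ · δxᵢ/xᵢ)².
  (2·δy/y)² = (2×0.0972)² = 0.0378;  (3·δa/a)² = (3×0.119)² = 0.127;  (3·δz/z)² = (3×0.0349)² = 0.0110
δQ/Q = √(0.176) = 0.420

0.420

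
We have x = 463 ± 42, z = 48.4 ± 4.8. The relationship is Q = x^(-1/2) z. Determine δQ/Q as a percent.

Q is a product of powers, so relative uncertainties combine in quadrature:
  (−½·δx/x)² = (-0.5×0.0907)² = 0.00206;  (1·δz/z)² = (1×0.0992)² = 0.00984
δQ/Q = √(0.0119) = 0.109

10.9%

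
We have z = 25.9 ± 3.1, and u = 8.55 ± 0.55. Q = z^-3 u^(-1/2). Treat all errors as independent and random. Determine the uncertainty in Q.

7.1e-06

Relative error in a monomial: (δQ/Q)² = Σ (nᵢ · δxᵢ/xᵢ)².
  (-3·δz/z)² = (-3×0.120)² = 0.129;  (−½·δu/u)² = (-0.5×0.0643)² = 0.00103
δQ/Q = √(0.130) = 0.361
Q = 1.97e-05, so δQ = 0.361 × 1.97e-05 = 7.1e-06.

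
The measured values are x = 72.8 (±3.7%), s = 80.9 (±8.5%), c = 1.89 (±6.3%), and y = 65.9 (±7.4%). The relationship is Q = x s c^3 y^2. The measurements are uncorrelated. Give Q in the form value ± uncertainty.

(1.73 ± 0.444) × 10^8

Since Q is a product/quotient, work with relative uncertainties:
  (1·δx/x)² = (1×0.0370)² = 0.00137;  (1·δs/s)² = (1×0.0850)² = 0.00723;  (3·δc/c)² = (3×0.0630)² = 0.0357;  (2·δy/y)² = (2×0.0740)² = 0.0219
δQ/Q = √(0.0662) = 0.257
Q = 1.73e+08, so δQ = 0.257 × 1.73e+08 = 4.44e+07.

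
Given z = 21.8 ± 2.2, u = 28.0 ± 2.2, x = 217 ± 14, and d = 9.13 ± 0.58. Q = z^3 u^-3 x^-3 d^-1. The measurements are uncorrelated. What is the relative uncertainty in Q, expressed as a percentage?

Products/powers → add relative errors in quadrature, weighted by exponent:
  (3·δz/z)² = (3×0.101)² = 0.0917;  (-3·δu/u)² = (-3×0.0786)² = 0.0556;  (-3·δx/x)² = (-3×0.0645)² = 0.0375;  (-1·δd/d)² = (-1×0.0635)² = 0.00404
δQ/Q = √(0.189) = 0.434

43.4%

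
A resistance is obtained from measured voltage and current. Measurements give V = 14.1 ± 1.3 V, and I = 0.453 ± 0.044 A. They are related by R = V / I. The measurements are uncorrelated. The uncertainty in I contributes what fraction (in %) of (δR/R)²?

52.6%

(δR/R)² = (1·δV/V)² + (-1·δI/I)²
  V term: (1×0.0922)² = 0.00850
  I term: (-1×0.0971)² = 0.00943
Total = 0.0179. Share from I = 0.00943/0.0179 = 0.526.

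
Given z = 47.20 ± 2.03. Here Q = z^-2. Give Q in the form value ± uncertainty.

Relative error in a monomial: (δQ/Q)² = Σ (nᵢ · δxᵢ/xᵢ)².
  (-2·δz/z)² = (-2×0.0430)² = 0.00740
δQ/Q = √(0.00740) = 0.0860
Q = 0.0004489, so δQ = 0.0860 × 0.0004489 = 3.86e-05.

(4.489 ± 0.386) × 10^-4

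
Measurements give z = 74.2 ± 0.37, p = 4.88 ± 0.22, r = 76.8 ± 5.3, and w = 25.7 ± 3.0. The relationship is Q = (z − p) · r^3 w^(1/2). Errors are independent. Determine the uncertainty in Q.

3.43e+07

Let u = z − p = 69.3. δu = √(δz² + δp²) = √(0.137 + 0.0484) = 0.430, so δu/u = 0.00621.
Q is then a monomial in u, r, w:
δQ/Q = √((δu/u)² + (3·δr/r)² + (½·δw/w)²) = √(3.86e-05 + 0.0429 + 0.00341) = 0.215
Q = 1.59e+08, so δQ = 0.215 × 1.59e+08 = 3.43e+07.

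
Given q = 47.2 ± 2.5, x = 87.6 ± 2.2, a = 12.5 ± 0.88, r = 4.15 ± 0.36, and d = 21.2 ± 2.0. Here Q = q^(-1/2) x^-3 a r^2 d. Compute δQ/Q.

Each factor contributes (exponent × relative error)² to (δQ/Q)²:
  (−½·δq/q)² = (-0.5×0.0530)² = 0.000701;  (-3·δx/x)² = (-3×0.0251)² = 0.00568;  (1·δa/a)² = (1×0.0704)² = 0.00496;  (2·δr/r)² = (2×0.0867)² = 0.0301;  (1·δd/d)² = (1×0.0943)² = 0.00890
δQ/Q = √(0.0503) = 0.224

0.224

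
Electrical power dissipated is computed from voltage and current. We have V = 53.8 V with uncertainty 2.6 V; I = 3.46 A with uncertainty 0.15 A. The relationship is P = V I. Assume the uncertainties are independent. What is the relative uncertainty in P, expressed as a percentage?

6.49%

Since P is a product/quotient, work with relative uncertainties:
  (1·δV/V)² = (1×0.0483)² = 0.00234;  (1·δI/I)² = (1×0.0434)² = 0.00188
δP/P = √(0.00421) = 0.0649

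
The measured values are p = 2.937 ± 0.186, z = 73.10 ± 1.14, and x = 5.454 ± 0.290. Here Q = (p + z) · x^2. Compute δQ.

Let u = p + z = 76.04. δu = √(δp² + δz²) = √(0.0346 + 1.30) = 1.16, so δu/u = 0.0152.
Q is then a monomial in u, x:
δQ/Q = √((δu/u)² + (2·δx/x)²) = √(0.000231 + 0.0113) = 0.107
Q = 2262, so δQ = 0.107 × 2262 = 243.

243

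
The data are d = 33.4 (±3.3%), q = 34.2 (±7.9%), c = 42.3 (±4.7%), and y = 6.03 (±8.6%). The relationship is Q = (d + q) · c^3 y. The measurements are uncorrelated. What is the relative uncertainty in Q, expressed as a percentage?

Let u = d + q = 67.6. δu = √(δd² + δq²) = √(1.21 + 7.30) = 2.92, so δu/u = 0.0432.
Q is then a monomial in u, c, y:
δQ/Q = √((δu/u)² + (3·δc/c)² + (1·δy/y)²) = √(0.00186 + 0.0199 + 0.00740) = 0.171

17.1%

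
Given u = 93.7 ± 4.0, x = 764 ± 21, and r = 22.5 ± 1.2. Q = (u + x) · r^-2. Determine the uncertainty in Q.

0.186

Let w = u + x = 858. δw = √(δu² + δx²) = √(16.0 + 441) = 21.4, so δw/w = 0.0249.
Q is then a monomial in w, r:
δQ/Q = √((δw/w)² + (-2·δr/r)²) = √(0.000621 + 0.0114) = 0.110
Q = 1.69, so δQ = 0.110 × 1.69 = 0.186.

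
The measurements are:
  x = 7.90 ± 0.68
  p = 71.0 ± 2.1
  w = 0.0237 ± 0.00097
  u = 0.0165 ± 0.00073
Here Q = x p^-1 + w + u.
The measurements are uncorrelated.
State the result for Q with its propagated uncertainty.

Let h = x·p^-1 = 0.111. δh/h = √((1·δx/x)² + (-1·δp/p)²) = √(0.00741 + 0.000875) = 0.0910, so δh = 0.0101.
Q = h + w + u: δQ = √(δh² + δw² + δu²) = √(0.000103 + 9.41e-07 + 5.33e-07) = 0.0102
Q = 0.151.

0.151 ± 0.0102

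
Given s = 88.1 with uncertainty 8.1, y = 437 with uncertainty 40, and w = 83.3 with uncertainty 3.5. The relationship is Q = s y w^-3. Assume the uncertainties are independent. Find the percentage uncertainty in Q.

18.1%

Since Q is a product/quotient, work with relative uncertainties:
  (1·δs/s)² = (1×0.0919)² = 0.00845;  (1·δy/y)² = (1×0.0915)² = 0.00838;  (-3·δw/w)² = (-3×0.0420)² = 0.0159
δQ/Q = √(0.0327) = 0.181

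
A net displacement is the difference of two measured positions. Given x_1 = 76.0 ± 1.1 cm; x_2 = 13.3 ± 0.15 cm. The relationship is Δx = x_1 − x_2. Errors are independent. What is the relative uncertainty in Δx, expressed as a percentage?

Δx is a linear combination, so absolute uncertainties add in quadrature:
  (δx_1)² = 1.21;  (δx_2)² = 0.0225
δΔx = √(1.23) = 1.11 cm
Δx = 62.7 cm, so δΔx/Δx = 1.11/62.7 = 0.0177.

1.77%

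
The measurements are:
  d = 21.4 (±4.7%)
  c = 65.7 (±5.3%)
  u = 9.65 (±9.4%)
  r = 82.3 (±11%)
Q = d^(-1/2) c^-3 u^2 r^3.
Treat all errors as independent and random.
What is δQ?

16.3

Each factor contributes (exponent × relative error)² to (δQ/Q)²:
  (−½·δd/d)² = (-0.5×0.0470)² = 0.000552;  (-3·δc/c)² = (-3×0.0530)² = 0.0253;  (2·δu/u)² = (2×0.0940)² = 0.0353;  (3·δr/r)² = (3×0.110)² = 0.109
δQ/Q = √(0.170) = 0.412
Q = 39.6, so δQ = 0.412 × 39.6 = 16.3.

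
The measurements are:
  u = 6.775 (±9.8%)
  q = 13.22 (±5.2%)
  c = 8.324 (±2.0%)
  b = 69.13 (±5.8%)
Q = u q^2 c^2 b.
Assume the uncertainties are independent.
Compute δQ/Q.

Relative error in a monomial: (δQ/Q)² = Σ (nᵢ · δxᵢ/xᵢ)².
  (1·δu/u)² = (1×0.0980)² = 0.00960;  (2·δq/q)² = (2×0.0520)² = 0.0108;  (2·δc/c)² = (2×0.0200)² = 0.00160;  (1·δb/b)² = (1×0.0580)² = 0.00336
δQ/Q = √(0.0254) = 0.159

0.159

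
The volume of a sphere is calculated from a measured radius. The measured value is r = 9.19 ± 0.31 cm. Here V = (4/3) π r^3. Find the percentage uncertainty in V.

V is a product of powers, so relative uncertainties combine in quadrature:
  (3·δr/r)² = (3×0.0337)² = 0.0102
δV/V = √(0.0102) = 0.101

10.1%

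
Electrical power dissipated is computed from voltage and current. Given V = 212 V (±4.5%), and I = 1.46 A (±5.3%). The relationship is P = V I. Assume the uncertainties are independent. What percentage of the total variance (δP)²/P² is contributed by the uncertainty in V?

(δP/P)² = (1·δV/V)² + (1·δI/I)²
  V term: (1×0.0450)² = 0.00202
  I term: (1×0.0530)² = 0.00281
Total = 0.00483. Share from V = 0.00202/0.00483 = 0.419.

41.9%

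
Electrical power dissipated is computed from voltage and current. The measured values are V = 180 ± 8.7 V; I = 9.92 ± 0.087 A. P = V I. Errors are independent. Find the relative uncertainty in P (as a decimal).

0.0491

Products/powers → add relative errors in quadrature, weighted by exponent:
  (1·δV/V)² = (1×0.0483)² = 0.00234;  (1·δI/I)² = (1×0.00877)² = 7.69e-05
δP/P = √(0.00241) = 0.0491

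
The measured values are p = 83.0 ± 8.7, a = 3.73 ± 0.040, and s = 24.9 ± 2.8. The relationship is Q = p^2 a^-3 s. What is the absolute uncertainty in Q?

793

Relative error in a monomial: (δQ/Q)² = Σ (nᵢ · δxᵢ/xᵢ)².
  (2·δp/p)² = (2×0.105)² = 0.0439;  (-3·δa/a)² = (-3×0.0107)² = 0.00104;  (1·δs/s)² = (1×0.112)² = 0.0126
δQ/Q = √(0.0576) = 0.240
Q = 3310, so δQ = 0.240 × 3310 = 793.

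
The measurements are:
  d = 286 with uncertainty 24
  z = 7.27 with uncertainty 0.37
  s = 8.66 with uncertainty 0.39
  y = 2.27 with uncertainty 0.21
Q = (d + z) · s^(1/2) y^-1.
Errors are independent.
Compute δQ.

Let u = d + z = 293. δu = √(δd² + δz²) = √(576 + 0.137) = 24.0, so δu/u = 0.0818.
Q is then a monomial in u, s, y:
δQ/Q = √((δu/u)² + (½·δs/s)² + (-1·δy/y)²) = √(0.00670 + 0.000507 + 0.00856) = 0.126
Q = 380, so δQ = 0.126 × 380 = 47.7.

47.7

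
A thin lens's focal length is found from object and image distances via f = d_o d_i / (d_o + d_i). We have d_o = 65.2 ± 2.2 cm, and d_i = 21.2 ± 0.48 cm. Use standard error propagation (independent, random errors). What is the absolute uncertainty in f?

0.304 cm

∂f/∂d_o = (d_i/(d_o+d_i))² = 0.0602;  ∂f/∂d_i = (d_o/(d_o+d_i))² = 0.569
δf = √((∂f/∂d_o · δd_o)² + (∂f/∂d_i · δd_i)²) = √(0.0175 + 0.0747) = 0.304 cm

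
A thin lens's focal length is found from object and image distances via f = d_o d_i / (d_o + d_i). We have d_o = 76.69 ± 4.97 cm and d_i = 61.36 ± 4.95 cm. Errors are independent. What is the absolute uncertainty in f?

1.82 cm

∂f/∂d_o = (d_i/(d_o+d_i))² = 0.198;  ∂f/∂d_i = (d_o/(d_o+d_i))² = 0.309
δf = √((∂f/∂d_o · δd_o)² + (∂f/∂d_i · δd_i)²) = √(0.964 + 2.33) = 1.82 cm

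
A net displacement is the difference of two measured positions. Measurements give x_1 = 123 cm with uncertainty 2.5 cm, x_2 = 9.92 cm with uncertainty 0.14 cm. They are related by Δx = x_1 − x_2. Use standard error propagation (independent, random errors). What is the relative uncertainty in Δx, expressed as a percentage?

Sums and differences: (δΔx)² = Σ (cᵢ δxᵢ)².
  (δx_1)² = 6.25;  (δx_2)² = 0.0196
δΔx = √(6.27) = 2.50 cm
Δx = 113 cm, so δΔx/Δx = 2.50/113 = 0.0221.

2.21%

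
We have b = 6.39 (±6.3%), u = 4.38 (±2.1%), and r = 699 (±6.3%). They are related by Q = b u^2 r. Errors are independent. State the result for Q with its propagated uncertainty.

Products/powers → add relative errors in quadrature, weighted by exponent:
  (1·δb/b)² = (1×0.0630)² = 0.00397;  (2·δu/u)² = (2×0.0210)² = 0.00176;  (1·δr/r)² = (1×0.0630)² = 0.00397
δQ/Q = √(0.00970) = 0.0985
Q = 85700, so δQ = 0.0985 × 85700 = 8440.

85700 ± 8440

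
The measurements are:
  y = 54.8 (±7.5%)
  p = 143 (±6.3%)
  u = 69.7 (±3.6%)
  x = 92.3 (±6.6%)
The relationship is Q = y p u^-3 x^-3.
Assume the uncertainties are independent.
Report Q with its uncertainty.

(2.94 ± 0.724) × 10^-8

Each factor contributes (exponent × relative error)² to (δQ/Q)²:
  (1·δy/y)² = (1×0.0750)² = 0.00562;  (1·δp/p)² = (1×0.0630)² = 0.00397;  (-3·δu/u)² = (-3×0.0360)² = 0.0117;  (-3·δx/x)² = (-3×0.0660)² = 0.0392
δQ/Q = √(0.0605) = 0.246
Q = 2.94e-08, so δQ = 0.246 × 2.94e-08 = 7.24e-09.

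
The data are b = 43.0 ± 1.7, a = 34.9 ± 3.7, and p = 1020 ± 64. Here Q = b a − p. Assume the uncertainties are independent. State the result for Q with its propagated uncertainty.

Let w = b·a = 1500. δw/w = √((1·δb/b)² + (1·δa/a)²) = √(0.00156 + 0.0112) = 0.113, so δw = 170.
Q = w − p: δQ = √(δw² + δp²) = √(28800 + 4100) = 181
Q = 481.

481 ± 181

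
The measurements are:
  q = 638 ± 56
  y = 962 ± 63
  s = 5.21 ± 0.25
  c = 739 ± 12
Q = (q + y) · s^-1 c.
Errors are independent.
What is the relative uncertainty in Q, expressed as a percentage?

Let u = q + y = 1600. δu = √(δq² + δy²) = √(3140 + 3970) = 84.3, so δu/u = 0.0527.
Q is then a monomial in u, s, c:
δQ/Q = √((δu/u)² + (-1·δs/s)² + (1·δc/c)²) = √(0.00278 + 0.00230 + 0.000264) = 0.0731

7.31%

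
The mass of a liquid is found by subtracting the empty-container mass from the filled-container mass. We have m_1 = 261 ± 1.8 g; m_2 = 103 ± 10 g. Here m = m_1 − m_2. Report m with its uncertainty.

m is a linear combination, so absolute uncertainties add in quadrature:
  (δm_1)² = 3.24;  (δm_2)² = 100
δm = √(103) = 10.2 g
m = 158 g.

158 ± 10.2 g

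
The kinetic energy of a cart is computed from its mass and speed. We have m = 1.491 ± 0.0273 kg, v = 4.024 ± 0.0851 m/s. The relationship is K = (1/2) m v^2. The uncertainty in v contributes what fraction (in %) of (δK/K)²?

(δK/K)² = (1·δm/m)² + (2·δv/v)²
  m term: (1×0.0183)² = 0.000335
  v term: (2×0.0211)² = 0.00179
Total = 0.00212. Share from v = 0.00179/0.00212 = 0.842.

84.2%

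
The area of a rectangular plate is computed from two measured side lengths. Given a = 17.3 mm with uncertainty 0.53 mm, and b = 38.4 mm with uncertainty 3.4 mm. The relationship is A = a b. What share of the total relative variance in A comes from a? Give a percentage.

10.7%

(δA/A)² = (1·δa/a)² + (1·δb/b)²
  a term: (1×0.0306)² = 0.000939
  b term: (1×0.0885)² = 0.00784
Total = 0.00878. Share from a = 0.000939/0.00878 = 0.107.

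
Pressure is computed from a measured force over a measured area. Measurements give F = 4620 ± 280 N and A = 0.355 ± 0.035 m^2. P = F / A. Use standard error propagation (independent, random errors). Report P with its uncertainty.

Since P is a product/quotient, work with relative uncertainties:
  (1·δF/F)² = (1×0.0606)² = 0.00367;  (-1·δA/A)² = (-1×0.0986)² = 0.00972
δP/P = √(0.0134) = 0.116
P = 13000 Pa, so δP = 0.116 × 13000 = 1510 Pa.

13000 ± 1510 Pa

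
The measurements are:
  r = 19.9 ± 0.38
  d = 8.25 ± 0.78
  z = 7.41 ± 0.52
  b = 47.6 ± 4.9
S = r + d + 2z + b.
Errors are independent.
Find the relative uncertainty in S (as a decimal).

0.0561

Sums and differences: (δS)² = Σ (cᵢ δxᵢ)².
  (δr)² = 0.144;  (δd)² = 0.608;  (2·δz)² = 1.08;  (δb)² = 24.0
δS = √(25.8) = 5.08
S = 90.6, so δS/S = 5.08/90.6 = 0.0561.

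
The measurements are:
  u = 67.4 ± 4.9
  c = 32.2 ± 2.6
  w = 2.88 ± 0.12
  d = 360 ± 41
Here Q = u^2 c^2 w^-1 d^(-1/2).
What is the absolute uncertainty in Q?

19700

Each factor contributes (exponent × relative error)² to (δQ/Q)²:
  (2·δu/u)² = (2×0.0727)² = 0.0211;  (2·δc/c)² = (2×0.0807)² = 0.0261;  (-1·δw/w)² = (-1×0.0417)² = 0.00174;  (−½·δd/d)² = (-0.5×0.114)² = 0.00324
δQ/Q = √(0.0522) = 0.228
Q = 86200, so δQ = 0.228 × 86200 = 19700.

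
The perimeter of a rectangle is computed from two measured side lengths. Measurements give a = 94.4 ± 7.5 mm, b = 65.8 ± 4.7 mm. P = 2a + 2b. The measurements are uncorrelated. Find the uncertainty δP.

17.7 mm

P is a linear combination, so absolute uncertainties add in quadrature:
  (2·δa)² = 225;  (2·δb)² = 88.4
δP = √(313) = 17.7 mm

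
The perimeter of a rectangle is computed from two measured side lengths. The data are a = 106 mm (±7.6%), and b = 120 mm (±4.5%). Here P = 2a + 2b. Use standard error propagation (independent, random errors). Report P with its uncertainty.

Each term contributes (cᵢ δxᵢ)² to (δP)²:
  (2·δa)² = 260;  (2·δb)² = 117
δP = √(376) = 19.4 mm
P = 452 mm.

452 ± 19.4 mm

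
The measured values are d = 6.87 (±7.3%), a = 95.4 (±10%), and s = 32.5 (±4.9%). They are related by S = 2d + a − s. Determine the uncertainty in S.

9.72

Sums and differences: (δS)² = Σ (cᵢ δxᵢ)².
  (2·δd)² = 1.01;  (δa)² = 91.0;  (δs)² = 2.54
δS = √(94.6) = 9.72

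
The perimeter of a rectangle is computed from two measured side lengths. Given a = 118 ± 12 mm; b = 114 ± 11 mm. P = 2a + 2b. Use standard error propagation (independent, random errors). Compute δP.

Each term contributes (cᵢ δxᵢ)² to (δP)²:
  (2·δa)² = 576;  (2·δb)² = 484
δP = √(1060) = 32.6 mm

32.6 mm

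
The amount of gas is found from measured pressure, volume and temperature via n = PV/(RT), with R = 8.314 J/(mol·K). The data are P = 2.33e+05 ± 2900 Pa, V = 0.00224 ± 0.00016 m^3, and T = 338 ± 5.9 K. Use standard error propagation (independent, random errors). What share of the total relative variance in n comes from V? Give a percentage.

(δn/n)² = (1·δP/P)² + (1·δV/V)² + (-1·δT/T)²
  P term: (1×0.0124)² = 0.000155
  V term: (1×0.0714)² = 0.00510
  T term: (-1×0.0175)² = 0.000305
Total = 0.00556. Share from V = 0.00510/0.00556 = 0.917.

91.7%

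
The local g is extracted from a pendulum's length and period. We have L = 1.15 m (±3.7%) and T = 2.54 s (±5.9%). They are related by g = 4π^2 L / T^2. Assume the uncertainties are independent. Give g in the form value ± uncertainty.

7.04 ± 0.870 m/s^2

For a monomial g ∝ L, T^-2, fractional errors add in quadrature:
  (1·δL/L)² = (1×0.0370)² = 0.00137;  (-2·δT/T)² = (-2×0.0590)² = 0.0139
δg/g = √(0.0153) = 0.124
g = 7.04 m/s^2, so δg = 0.124 × 7.04 = 0.870 m/s^2.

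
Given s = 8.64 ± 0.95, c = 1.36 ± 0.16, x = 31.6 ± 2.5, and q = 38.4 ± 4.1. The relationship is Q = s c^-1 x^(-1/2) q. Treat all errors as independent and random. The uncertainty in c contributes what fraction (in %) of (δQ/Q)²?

(δQ/Q)² = (1·δs/s)² + (-1·δc/c)² + (−½·δx/x)² + (1·δq/q)²
  s term: (1×0.110)² = 0.0121
  c term: (-1×0.118)² = 0.0138
  x term: (-0.5×0.0791)² = 0.00156
  q term: (1×0.107)² = 0.0114
Total = 0.0389. Share from c = 0.0138/0.0389 = 0.356.

35.6%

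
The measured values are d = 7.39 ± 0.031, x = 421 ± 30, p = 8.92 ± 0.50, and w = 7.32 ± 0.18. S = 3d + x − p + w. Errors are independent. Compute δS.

30.0

Absolute uncertainties add in quadrature for a linear combination:
  (3·δd)² = 0.00865;  (δx)² = 900;  (δp)² = 0.250;  (δw)² = 0.0324
δS = √(900) = 30.0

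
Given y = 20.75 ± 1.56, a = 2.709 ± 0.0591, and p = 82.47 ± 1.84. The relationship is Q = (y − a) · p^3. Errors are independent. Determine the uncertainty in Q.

1.11e+06

Let u = y − a = 18.04. δu = √(δy² + δa²) = √(2.43 + 0.00349) = 1.56, so δu/u = 0.0865.
Q is then a monomial in u, p:
δQ/Q = √((δu/u)² + (3·δp/p)²) = √(0.00749 + 0.00448) = 0.109
Q = 1.012e+07, so δQ = 0.109 × 1.012e+07 = 1.11e+06.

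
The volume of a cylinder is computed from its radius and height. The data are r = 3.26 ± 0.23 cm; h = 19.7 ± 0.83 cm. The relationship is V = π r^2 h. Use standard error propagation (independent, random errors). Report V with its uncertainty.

For a monomial V ∝ r^2, h, fractional errors add in quadrature:
  (2·δr/r)² = (2×0.0706)² = 0.0199;  (1·δh/h)² = (1×0.0421)² = 0.00178
δV/V = √(0.0217) = 0.147
V = 658 cm^3, so δV = 0.147 × 658 = 96.9 cm^3.

658 ± 96.9 cm^3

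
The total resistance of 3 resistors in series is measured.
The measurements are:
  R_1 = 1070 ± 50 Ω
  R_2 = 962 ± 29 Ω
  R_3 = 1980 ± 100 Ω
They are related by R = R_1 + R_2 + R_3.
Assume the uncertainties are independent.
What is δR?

For a sum/difference, combine absolute errors in quadrature:
  (δR_1)² = 2500;  (δR_2)² = 841;  (δR_3)² = 10000
δR = √(13300) = 116 Ω

116 Ω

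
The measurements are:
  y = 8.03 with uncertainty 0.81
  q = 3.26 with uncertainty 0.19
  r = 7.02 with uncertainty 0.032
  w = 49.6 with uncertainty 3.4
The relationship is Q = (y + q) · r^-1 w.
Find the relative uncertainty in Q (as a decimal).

0.101

Let u = y + q = 11.3. δu = √(δy² + δq²) = √(0.656 + 0.0361) = 0.832, so δu/u = 0.0737.
Q is then a monomial in u, r, w:
δQ/Q = √((δu/u)² + (-1·δr/r)² + (1·δw/w)²) = √(0.00543 + 2.08e-05 + 0.00470) = 0.101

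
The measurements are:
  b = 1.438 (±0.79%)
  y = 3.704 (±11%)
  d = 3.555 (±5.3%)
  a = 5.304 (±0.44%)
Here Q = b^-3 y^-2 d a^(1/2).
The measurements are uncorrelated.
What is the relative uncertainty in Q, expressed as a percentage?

Each factor contributes (exponent × relative error)² to (δQ/Q)²:
  (-3·δb/b)² = (-3×0.00790)² = 0.000562;  (-2·δy/y)² = (-2×0.110)² = 0.0484;  (1·δd/d)² = (1×0.0530)² = 0.00281;  (½·δa/a)² = (0.5×0.00440)² = 4.84e-06
δQ/Q = √(0.0518) = 0.228

22.8%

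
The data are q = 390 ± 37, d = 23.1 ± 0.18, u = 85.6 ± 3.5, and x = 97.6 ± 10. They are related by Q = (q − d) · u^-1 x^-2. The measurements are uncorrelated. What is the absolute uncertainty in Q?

Let w = q − d = 367. δw = √(δq² + δd²) = √(1370 + 0.0324) = 37.0, so δw/w = 0.101.
Q is then a monomial in w, u, x:
δQ/Q = √((δw/w)² + (-1·δu/u)² + (-2·δx/x)²) = √(0.0102 + 0.00167 + 0.0420) = 0.232
Q = 0.000450, so δQ = 0.232 × 0.000450 = 0.000104.

0.000104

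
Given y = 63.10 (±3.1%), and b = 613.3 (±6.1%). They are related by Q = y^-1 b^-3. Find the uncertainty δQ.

Each factor contributes (exponent × relative error)² to (δQ/Q)²:
  (-1·δy/y)² = (-1×0.0310)² = 0.000961;  (-3·δb/b)² = (-3×0.0610)² = 0.0335
δQ/Q = √(0.0344) = 0.186
Q = 6.87e-11, so δQ = 0.186 × 6.87e-11 = 1.28e-11.

1.28e-11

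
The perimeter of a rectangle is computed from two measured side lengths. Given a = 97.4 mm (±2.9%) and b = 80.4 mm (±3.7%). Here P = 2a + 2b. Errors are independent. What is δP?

8.20 mm

P is a linear combination, so absolute uncertainties add in quadrature:
  (2·δa)² = 31.9;  (2·δb)² = 35.4
δP = √(67.3) = 8.20 mm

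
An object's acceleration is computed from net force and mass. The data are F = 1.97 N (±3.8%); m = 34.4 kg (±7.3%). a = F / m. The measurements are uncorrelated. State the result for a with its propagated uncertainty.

0.0573 ± 0.00471 m/s^2

Relative error in a monomial: (δa/a)² = Σ (nᵢ · δxᵢ/xᵢ)².
  (1·δF/F)² = (1×0.0380)² = 0.00144;  (-1·δm/m)² = (-1×0.0730)² = 0.00533
δa/a = √(0.00677) = 0.0823
a = 0.0573 m/s^2, so δa = 0.0823 × 0.0573 = 0.00471 m/s^2.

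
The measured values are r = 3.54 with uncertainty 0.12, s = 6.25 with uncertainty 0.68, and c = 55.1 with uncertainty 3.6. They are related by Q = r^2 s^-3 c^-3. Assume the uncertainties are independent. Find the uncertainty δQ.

Products/powers → add relative errors in quadrature, weighted by exponent:
  (2·δr/r)² = (2×0.0339)² = 0.00460;  (-3·δs/s)² = (-3×0.109)² = 0.107;  (-3·δc/c)² = (-3×0.0653)² = 0.0384
δQ/Q = √(0.150) = 0.387
Q = 3.07e-07, so δQ = 0.387 × 3.07e-07 = 1.19e-07.

1.19e-07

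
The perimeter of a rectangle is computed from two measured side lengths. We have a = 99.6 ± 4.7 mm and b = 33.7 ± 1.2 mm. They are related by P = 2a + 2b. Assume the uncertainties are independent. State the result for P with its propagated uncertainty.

For a sum/difference, combine absolute errors in quadrature:
  (2·δa)² = 88.4;  (2·δb)² = 5.76
δP = √(94.1) = 9.70 mm
P = 267 mm.

267 ± 9.70 mm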